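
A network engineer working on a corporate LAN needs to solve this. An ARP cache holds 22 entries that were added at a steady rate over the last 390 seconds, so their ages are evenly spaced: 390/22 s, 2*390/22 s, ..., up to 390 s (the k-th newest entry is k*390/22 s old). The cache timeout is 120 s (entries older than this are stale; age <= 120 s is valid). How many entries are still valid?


Ages are k * 390/22 s for k = 1..22 (spacing = 17.7273 s).
Entry k is valid iff k * 390/22 <= 120 iff k <= 22 * 120 / 390 = 6.7692
n_valid = floor(6.7692) = 6
(n_stale = 22 - 6 = 16)

6


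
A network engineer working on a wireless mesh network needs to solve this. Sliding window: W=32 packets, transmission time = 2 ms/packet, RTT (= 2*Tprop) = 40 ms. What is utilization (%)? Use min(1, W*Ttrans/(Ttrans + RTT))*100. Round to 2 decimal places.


Given: W = 32, Ttrans = 2 ms, RTT = 40 ms (= 2 * Tprop, Tprop = 20 ms)
Cycle time = Ttrans + RTT = 2 + 40 = 42 ms (first packet sent until its ACK returns)
W * Ttrans = 32 * 2 = 64 ms of sending per cycle
W * Ttrans / (Ttrans + RTT) = 64 / 42 = 1.523810
U = min(1, 1.523810) = 1.000000
U% = 100.00%

100.00


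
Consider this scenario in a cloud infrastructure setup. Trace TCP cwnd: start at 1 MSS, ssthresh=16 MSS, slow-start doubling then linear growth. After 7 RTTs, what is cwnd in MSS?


RTT 0: cwnd = 1 MSS (initial)
RTT 1: cwnd = 2 MSS (slow start, doubled)
RTT 2: cwnd = 4 MSS (slow start, doubled)
RTT 3: cwnd = 8 MSS (slow start, doubled)
RTT 4: cwnd = 16 MSS (slow start, doubled)
RTT 5: cwnd = 17 MSS (congestion avoidance, +1)
RTT 6: cwnd = 18 MSS (congestion avoidance, +1)
RTT 7: cwnd = 19 MSS (congestion avoidance, +1)

19


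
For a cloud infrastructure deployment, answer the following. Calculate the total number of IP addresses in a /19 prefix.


Given: CIDR prefix /19
Host bits = 32 - 19 = 13
Total addresses = 2^13 = 8192

8192


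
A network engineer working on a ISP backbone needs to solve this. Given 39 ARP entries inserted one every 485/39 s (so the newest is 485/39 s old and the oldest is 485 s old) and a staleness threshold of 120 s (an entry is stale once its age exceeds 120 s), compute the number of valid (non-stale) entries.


Ages are k * 485/39 s for k = 1..39 (spacing = 12.4359 s).
Entry k is valid iff k * 485/39 <= 120 iff k <= 39 * 120 / 485 = 9.6495
n_valid = floor(9.6495) = 9
(n_stale = 39 - 9 = 30)

9


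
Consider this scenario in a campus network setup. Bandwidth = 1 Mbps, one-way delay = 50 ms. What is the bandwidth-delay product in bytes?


Given: bandwidth = 1 Mbps, delay = 50 ms
BDP in bits = 1 * 10^6 * 50 / 1000
BDP in bits = 50000
BDP in bytes = 50000 / 8 = 6250

6250


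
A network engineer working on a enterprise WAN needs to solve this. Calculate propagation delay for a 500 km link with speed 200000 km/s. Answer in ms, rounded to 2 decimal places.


Given: distance = 500 km, speed = 200000 km/s
Delay = distance / speed = 500 / 200000 seconds
Delay in ms = 500 * 1000 / 200000
Delay = 2.5000 ms
Rounded to 2 dp = 2.50 ms

2.50


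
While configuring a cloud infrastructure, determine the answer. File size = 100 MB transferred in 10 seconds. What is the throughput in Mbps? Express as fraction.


Given: file = 100 MB, time = 10 s
File in Mb = 100 * 8 = 800 Mb
Throughput = 800 / 10 Mbps
Throughput = 80 Mbps

80


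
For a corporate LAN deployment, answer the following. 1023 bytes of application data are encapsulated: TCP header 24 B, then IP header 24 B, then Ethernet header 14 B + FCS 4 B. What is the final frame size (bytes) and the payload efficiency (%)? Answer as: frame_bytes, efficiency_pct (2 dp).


TCP segment = 1023 + 24 = 1047 B
IP packet = 1047 + 24 = 1071 B
Ethernet frame = 1071 + 14 + 4 = 1089 B
Efficiency = app / frame = 1023 / 1089 = 0.939394 = 93.9394% -> 93.94% (2 dp)

1089, 93.94


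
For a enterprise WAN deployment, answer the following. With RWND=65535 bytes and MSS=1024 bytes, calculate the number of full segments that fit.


Given: RWND = 65535 bytes, MSS = 1024 bytes
Full segments = floor(RWND / MSS)
Full segments = floor(65535 / 1024)
Full segments = floor(63.999) = 63

63


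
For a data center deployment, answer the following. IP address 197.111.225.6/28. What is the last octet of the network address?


Given: IP = 197.111.225.6, prefix = /28
Subnet mask = 255.255.255.240
Last octet of IP: 6
Last octet of mask: 240
Network last octet = 6 AND 240 = 0

0


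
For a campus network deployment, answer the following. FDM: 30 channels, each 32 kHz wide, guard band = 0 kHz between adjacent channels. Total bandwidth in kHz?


Given: 30 channels, 32 kHz each, guard = 0 kHz
Channel bandwidth = 30 * 32 = 960 kHz
Guard bands = 29 gaps * 0 kHz = 0 kHz
Total = 960 + 0 = 960 kHz

960


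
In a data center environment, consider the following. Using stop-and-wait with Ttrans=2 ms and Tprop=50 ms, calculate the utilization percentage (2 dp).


Given: Ttrans = 2 ms, Tprop = 50 ms
RTT = 2 * Tprop = 2 * 50 = 100 ms
U = Ttrans / (Ttrans + RTT)
U = 2 / (2 + 100)
U = 2 / 102 = 0.019608
U% = 1.96%

1.96


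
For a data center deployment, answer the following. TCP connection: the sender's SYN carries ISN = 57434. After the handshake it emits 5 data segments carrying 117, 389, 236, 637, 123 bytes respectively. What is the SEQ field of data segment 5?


The SYN occupies sequence number ISN = 57434, so the first data byte is ISN + 1 = 57435.
SEQ of data segment i = (ISN + 1) + sum of payload sizes of segments 1..i-1.
Segment 1: SEQ = 57435, payload = 117 bytes
Segment 2: SEQ = 57552, payload = 389 bytes
Segment 3: SEQ = 57941, payload = 236 bytes
Segment 4: SEQ = 58177, payload = 637 bytes
Segment 5: SEQ = 58814, payload = 123 bytes
SEQ of segment 5 = 57435 + 117 + 389 + 236 + 637 = 58814

58814


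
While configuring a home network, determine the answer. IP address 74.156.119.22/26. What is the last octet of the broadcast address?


Given: IP = 74.156.119.22, prefix = /26
Host bits = 32 - 26 = 6
Network last octet = 22 AND mask = 0
Host part size = 2^6 - 1 = 63
Broadcast last octet = 0 OR 63 = 63

63


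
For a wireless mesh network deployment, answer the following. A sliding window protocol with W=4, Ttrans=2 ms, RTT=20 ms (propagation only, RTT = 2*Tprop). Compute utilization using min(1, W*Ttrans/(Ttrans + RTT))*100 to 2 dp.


Given: W = 4, Ttrans = 2 ms, RTT = 20 ms (= 2 * Tprop, Tprop = 10 ms)
Cycle time = Ttrans + RTT = 2 + 20 = 22 ms (first packet sent until its ACK returns)
W * Ttrans = 4 * 2 = 8 ms of sending per cycle
W * Ttrans / (Ttrans + RTT) = 8 / 22 = 0.363636
U = min(1, 0.363636) = 0.363636
U% = 36.36%

36.36


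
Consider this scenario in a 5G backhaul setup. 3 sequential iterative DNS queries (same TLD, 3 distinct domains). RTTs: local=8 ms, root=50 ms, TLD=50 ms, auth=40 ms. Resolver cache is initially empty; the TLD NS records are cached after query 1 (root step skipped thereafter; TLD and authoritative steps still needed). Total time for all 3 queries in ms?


Lookup 1 (cold cache): local + root + TLD + auth = 8 + 50 + 50 + 40 = 148 ms
Lookups 2..3 (TLD NS cached -> skip root; new domain -> still ask TLD and auth): local + TLD + auth = 8 + 50 + 40 = 98 ms each
Remaining 2 lookups: 2 * 98 = 196 ms
Total = 148 + 196 = 344 ms

344


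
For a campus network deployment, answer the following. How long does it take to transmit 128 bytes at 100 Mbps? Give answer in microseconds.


Given: packet = 128 bytes, bandwidth = 100 Mbps
Packet in bits = 128 * 8 = 1024 bits
Bandwidth = 100 * 10^6 = 100000000 bps
Time = 1024 / 100000000 seconds
Time in us = 1024 * 10^6 / 100000000 = 10.24

10.24


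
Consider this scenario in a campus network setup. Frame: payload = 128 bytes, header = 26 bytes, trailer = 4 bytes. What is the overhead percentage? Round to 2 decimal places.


Given: payload = 128 B, header = 26 B, trailer = 4 B
Overhead bytes = header + trailer = 26 + 4 = 30
Total frame = payload + overhead = 128 + 30 = 158
Overhead % = 30 / 158 * 100 = 18.9873% -> 18.99% (2 dp)

18.99


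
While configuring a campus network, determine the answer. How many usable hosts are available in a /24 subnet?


Given: subnet mask /24
Host bits = 32 - 24 = 8
Total addresses = 2^8 = 256
Usable hosts = 256 - 2 (network + broadcast) = 254

254


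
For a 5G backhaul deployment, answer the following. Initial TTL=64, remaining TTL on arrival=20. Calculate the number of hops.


Given: initial TTL = 64, received TTL = 20
Hops = initial TTL - received TTL
Hops = 64 - 20 = 44

44


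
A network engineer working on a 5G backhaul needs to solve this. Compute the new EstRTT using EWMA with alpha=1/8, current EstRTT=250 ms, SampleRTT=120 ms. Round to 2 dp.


Given: EstRTT = 250 ms, SampleRTT = 120 ms, alpha = 1/8
New EstRTT = (1 - alpha) * EstRTT + alpha * SampleRTT
(7/8) * 250 = 218.75
(1/8) * 120 = 15
New EstRTT = 218.75 + 15 = 233.75 ms -> 233.75 ms (2 dp)

233.75


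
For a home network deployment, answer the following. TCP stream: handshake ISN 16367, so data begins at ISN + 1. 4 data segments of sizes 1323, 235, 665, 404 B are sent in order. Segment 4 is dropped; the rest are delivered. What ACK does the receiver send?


SYN uses sequence number 16367; first data byte = ISN + 1 = 16368.
Segment 1: SEQ = 16368, len = 1323 B, covers [16368, 17690]
Segment 2: SEQ = 17691, len = 235 B, covers [17691, 17925]
Segment 3: SEQ = 17926, len = 665 B, covers [17926, 18590]
Segment 4: SEQ = 18591, len = 404 B, covers [18591, 18994] [LOST]
In-order data received: bytes [16368, 18590] (segments 1..3).
Segment 4 missing -> gap begins at byte 18591.
Cumulative ACK = next expected in-order byte = 16368 + 1323 + 235 + 665 = 18591

18591


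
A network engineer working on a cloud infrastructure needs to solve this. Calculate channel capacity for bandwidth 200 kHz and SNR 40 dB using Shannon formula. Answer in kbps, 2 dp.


Given: B = 200 kHz, SNR = 40 dB
SNR linear = 10^(40/10) = 10000
1 + SNR = 10001
log2(10001) = 13.2878566418
C = 200 * 1000 * 13.2878566418 = 2657571.3284 bps
C = 2657.571328 kbps -> 2657.57 kbps (2 dp)

2657.57


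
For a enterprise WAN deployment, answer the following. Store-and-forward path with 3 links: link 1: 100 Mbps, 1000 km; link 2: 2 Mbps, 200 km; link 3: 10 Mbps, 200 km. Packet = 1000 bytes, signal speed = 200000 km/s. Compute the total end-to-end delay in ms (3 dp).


Packet = 1000 bytes = 8000 bits. Store-and-forward: sum (t_trans + t_prop) per link.
Link 1: t_trans = 8000/(100*10^6) s = 0.0800 ms; t_prop = 1000/200000 s = 5.0000 ms; subtotal = 5.0800 ms
Link 2: t_trans = 8000/(2*10^6) s = 4.0000 ms; t_prop = 200/200000 s = 1.0000 ms; subtotal = 5.0000 ms
Link 3: t_trans = 8000/(10*10^6) s = 0.8000 ms; t_prop = 200/200000 s = 1.0000 ms; subtotal = 1.8000 ms
End-to-end = 5.0800 + 5.0000 + 1.8000 = 11.8800 ms -> 11.880 ms (3 dp)

11.880


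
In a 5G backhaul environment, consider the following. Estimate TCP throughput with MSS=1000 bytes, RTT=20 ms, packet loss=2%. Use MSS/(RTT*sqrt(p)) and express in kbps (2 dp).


Given: MSS = 1000 bytes, RTT = 20 ms, loss = 2%
RTT in seconds = 20 / 1000 = 0.02
Loss rate = 2% = 0.02
sqrt(loss) = sqrt(0.02) = 0.141421356237
Throughput (bytes/s) = 1000 / (0.02 * 0.141421356237) = 353553.3906
Throughput (kbps) = 353553.3906 * 8 / 1000 = 2828.427125 -> 2828.43 kbps (2 dp)

2828.43


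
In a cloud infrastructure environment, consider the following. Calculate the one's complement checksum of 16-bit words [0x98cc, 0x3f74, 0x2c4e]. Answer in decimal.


Given words: [0x98cc, 0x3f74, 0x2c4e]
Step 1: Sum all words
Raw sum = 39116 + 16244 + 11342 = 66702
Step 2: Fold carry: (1166 + 1) = 1167
One's complement = ~1167 & 0xFFFF = 64368

64368


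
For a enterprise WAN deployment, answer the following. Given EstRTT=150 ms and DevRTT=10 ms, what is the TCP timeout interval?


Given: EstRTT = 150 ms, DevRTT = 10 ms
Timeout = EstRTT + 4 * DevRTT
4 * DevRTT = 4 * 10 = 40
Timeout = 150 + 40 = 190 ms

190


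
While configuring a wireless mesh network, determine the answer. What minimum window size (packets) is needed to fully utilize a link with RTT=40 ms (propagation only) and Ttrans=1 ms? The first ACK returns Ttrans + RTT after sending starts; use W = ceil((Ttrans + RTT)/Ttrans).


Given: Ttrans = 1 ms, RTT = 40 ms (= 2 * Tprop, Tprop = 20 ms)
Time until first ACK returns = Ttrans + RTT = 1 + 40 = 41 ms
Need W * Ttrans >= Ttrans + RTT  ->  W >= (Ttrans + RTT) / Ttrans
(Ttrans + RTT) / Ttrans = 41 / 1 = 41
W_min = ceil(41) = 41

41


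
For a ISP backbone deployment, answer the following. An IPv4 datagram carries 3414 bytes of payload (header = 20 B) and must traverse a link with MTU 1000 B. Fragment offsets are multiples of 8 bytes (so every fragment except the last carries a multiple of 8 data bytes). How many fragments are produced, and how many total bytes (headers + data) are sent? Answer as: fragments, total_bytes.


Max data per non-final fragment = floor((MTU - header)/8)*8 = floor((1000 - 20)/8)*8 = floor(980/8)*8 = 976 B
Final fragment needs no 8-byte alignment: it can carry up to MTU - header = 980 B
Non-final fragments needed = ceil((payload - 980) / 976) = ceil(2434/976) = ceil(2.4939) = 3
Number of fragments = 3 + 1 = 4
Fragment sizes (data): 3 * 976 B + 486 B (last, 486 <= 980 OK)
Total bytes sent = payload + n_frags * header = 3414 + 4*20 = 3414 + 80 = 3494 B

4, 3494


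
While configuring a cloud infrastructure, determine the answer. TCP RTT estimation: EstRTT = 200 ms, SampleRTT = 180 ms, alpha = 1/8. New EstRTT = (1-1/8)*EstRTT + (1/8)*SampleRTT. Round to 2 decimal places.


Given: EstRTT = 200 ms, SampleRTT = 180 ms, alpha = 1/8
New EstRTT = (1 - alpha) * EstRTT + alpha * SampleRTT
(7/8) * 200 = 175
(1/8) * 180 = 22.5
New EstRTT = 175 + 22.5 = 197.5 ms -> 197.50 ms (2 dp)

197.50


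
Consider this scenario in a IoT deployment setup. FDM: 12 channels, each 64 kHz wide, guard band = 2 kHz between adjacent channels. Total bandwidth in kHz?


Given: 12 channels, 64 kHz each, guard = 2 kHz
Channel bandwidth = 12 * 64 = 768 kHz
Guard bands = 11 gaps * 2 kHz = 22 kHz
Total = 768 + 22 = 790 kHz

790


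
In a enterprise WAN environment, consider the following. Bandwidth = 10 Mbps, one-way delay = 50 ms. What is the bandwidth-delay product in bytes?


Given: bandwidth = 10 Mbps, delay = 50 ms
BDP in bits = 10 * 10^6 * 50 / 1000
BDP in bits = 500000
BDP in bytes = 500000 / 8 = 62500

62500


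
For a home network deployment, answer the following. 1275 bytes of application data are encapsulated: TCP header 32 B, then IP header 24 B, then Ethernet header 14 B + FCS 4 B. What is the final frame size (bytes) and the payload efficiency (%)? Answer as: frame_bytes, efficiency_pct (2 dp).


TCP segment = 1275 + 32 = 1307 B
IP packet = 1307 + 24 = 1331 B
Ethernet frame = 1331 + 14 + 4 = 1349 B
Efficiency = app / frame = 1275 / 1349 = 0.945145 = 94.5145% -> 94.51% (2 dp)

1349, 94.51


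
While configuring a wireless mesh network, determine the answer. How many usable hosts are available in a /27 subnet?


Given: subnet mask /27
Host bits = 32 - 27 = 5
Total addresses = 2^5 = 32
Usable hosts = 32 - 2 (network + broadcast) = 30

30


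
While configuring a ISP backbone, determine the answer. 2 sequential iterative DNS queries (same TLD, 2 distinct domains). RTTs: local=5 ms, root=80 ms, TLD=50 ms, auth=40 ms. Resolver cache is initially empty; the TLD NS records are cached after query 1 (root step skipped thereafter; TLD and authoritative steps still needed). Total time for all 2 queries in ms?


Lookup 1 (cold cache): local + root + TLD + auth = 5 + 80 + 50 + 40 = 175 ms
Lookups 2..2 (TLD NS cached -> skip root; new domain -> still ask TLD and auth): local + TLD + auth = 5 + 50 + 40 = 95 ms each
Remaining 1 lookups: 1 * 95 = 95 ms
Total = 175 + 95 = 270 ms

270


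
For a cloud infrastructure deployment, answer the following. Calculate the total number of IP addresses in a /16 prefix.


Given: CIDR prefix /16
Host bits = 32 - 16 = 16
Total addresses = 2^16 = 65536

65536


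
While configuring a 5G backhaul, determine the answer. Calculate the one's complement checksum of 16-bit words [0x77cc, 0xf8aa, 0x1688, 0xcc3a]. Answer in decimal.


Given words: [0x77cc, 0xf8aa, 0x1688, 0xcc3a]
Step 1: Sum all words
Raw sum = 30668 + 63658 + 5768 + 52282 = 152376
Step 2: Fold carry: (21304 + 2) = 21306
One's complement = ~21306 & 0xFFFF = 44229

44229


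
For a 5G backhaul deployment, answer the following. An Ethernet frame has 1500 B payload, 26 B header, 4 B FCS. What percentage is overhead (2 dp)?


Given: payload = 1500 B, header = 26 B, trailer = 4 B
Overhead bytes = header + trailer = 26 + 4 = 30
Total frame = payload + overhead = 1500 + 30 = 1530
Overhead % = 30 / 1530 * 100 = 1.9608% -> 1.96% (2 dp)

1.96


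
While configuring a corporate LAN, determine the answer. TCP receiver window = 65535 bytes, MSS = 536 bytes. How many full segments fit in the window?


Given: RWND = 65535 bytes, MSS = 536 bytes
Full segments = floor(RWND / MSS)
Full segments = floor(65535 / 536)
Full segments = floor(122.2668) = 122

122


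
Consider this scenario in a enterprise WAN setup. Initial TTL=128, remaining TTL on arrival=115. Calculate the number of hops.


Given: initial TTL = 128, received TTL = 115
Hops = initial TTL - received TTL
Hops = 128 - 115 = 13

13


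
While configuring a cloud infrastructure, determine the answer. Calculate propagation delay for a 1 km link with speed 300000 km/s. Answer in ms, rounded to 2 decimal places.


Given: distance = 1 km, speed = 300000 km/s
Delay = distance / speed = 1 / 300000 seconds
Delay in ms = 1 * 1000 / 300000
Delay = 0.0033 ms
Rounded to 2 dp = 0.00 ms

0.00


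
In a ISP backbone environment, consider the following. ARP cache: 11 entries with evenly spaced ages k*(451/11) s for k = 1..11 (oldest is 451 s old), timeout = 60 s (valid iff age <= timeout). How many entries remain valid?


Ages are k * 451/11 s for k = 1..11 (spacing = 41.0000 s).
Entry k is valid iff k * 451/11 <= 60 iff k <= 11 * 60 / 451 = 1.4634
n_valid = floor(1.4634) = 1
(n_stale = 11 - 1 = 10)

1


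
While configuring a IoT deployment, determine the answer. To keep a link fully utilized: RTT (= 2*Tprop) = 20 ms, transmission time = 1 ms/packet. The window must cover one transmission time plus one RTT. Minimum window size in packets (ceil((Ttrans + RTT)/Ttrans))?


Given: Ttrans = 1 ms, RTT = 20 ms (= 2 * Tprop, Tprop = 10 ms)
Time until first ACK returns = Ttrans + RTT = 1 + 20 = 21 ms
Need W * Ttrans >= Ttrans + RTT  ->  W >= (Ttrans + RTT) / Ttrans
(Ttrans + RTT) / Ttrans = 21 / 1 = 21
W_min = ceil(21) = 21

21


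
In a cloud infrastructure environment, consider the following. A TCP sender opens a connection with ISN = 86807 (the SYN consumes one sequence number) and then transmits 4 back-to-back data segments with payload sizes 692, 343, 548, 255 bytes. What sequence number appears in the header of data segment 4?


The SYN occupies sequence number ISN = 86807, so the first data byte is ISN + 1 = 86808.
SEQ of data segment i = (ISN + 1) + sum of payload sizes of segments 1..i-1.
Segment 1: SEQ = 86808, payload = 692 bytes
Segment 2: SEQ = 87500, payload = 343 bytes
Segment 3: SEQ = 87843, payload = 548 bytes
Segment 4: SEQ = 88391, payload = 255 bytes
SEQ of segment 4 = 86808 + 692 + 343 + 548 = 88391

88391


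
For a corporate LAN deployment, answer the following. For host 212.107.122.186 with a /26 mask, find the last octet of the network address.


Given: IP = 212.107.122.186, prefix = /26
Subnet mask = 255.255.255.192
Last octet of IP: 186
Last octet of mask: 192
Network last octet = 186 AND 192 = 128

128


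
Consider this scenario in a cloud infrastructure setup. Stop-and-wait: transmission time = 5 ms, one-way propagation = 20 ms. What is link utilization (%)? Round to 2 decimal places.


Given: Ttrans = 5 ms, Tprop = 20 ms
RTT = 2 * Tprop = 2 * 20 = 40 ms
U = Ttrans / (Ttrans + RTT)
U = 5 / (5 + 40)
U = 5 / 45 = 0.111111
U% = 11.11%

11.11


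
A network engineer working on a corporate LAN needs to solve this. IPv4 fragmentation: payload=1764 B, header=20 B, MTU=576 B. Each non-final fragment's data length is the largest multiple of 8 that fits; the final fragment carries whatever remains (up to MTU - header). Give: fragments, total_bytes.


Max data per non-final fragment = floor((MTU - header)/8)*8 = floor((576 - 20)/8)*8 = floor(556/8)*8 = 552 B
Final fragment needs no 8-byte alignment: it can carry up to MTU - header = 556 B
Non-final fragments needed = ceil((payload - 556) / 552) = ceil(1208/552) = ceil(2.1884) = 3
Number of fragments = 3 + 1 = 4
Fragment sizes (data): 3 * 552 B + 108 B (last, 108 <= 556 OK)
Total bytes sent = payload + n_frags * header = 1764 + 4*20 = 1764 + 80 = 1844 B

4, 1844


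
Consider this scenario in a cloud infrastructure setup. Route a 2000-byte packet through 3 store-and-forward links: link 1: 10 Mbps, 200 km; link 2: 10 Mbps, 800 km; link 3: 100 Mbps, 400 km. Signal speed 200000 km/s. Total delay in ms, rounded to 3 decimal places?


Packet = 2000 bytes = 16000 bits. Store-and-forward: sum (t_trans + t_prop) per link.
Link 1: t_trans = 16000/(10*10^6) s = 1.6000 ms; t_prop = 200/200000 s = 1.0000 ms; subtotal = 2.6000 ms
Link 2: t_trans = 16000/(10*10^6) s = 1.6000 ms; t_prop = 800/200000 s = 4.0000 ms; subtotal = 5.6000 ms
Link 3: t_trans = 16000/(100*10^6) s = 0.1600 ms; t_prop = 400/200000 s = 2.0000 ms; subtotal = 2.1600 ms
End-to-end = 2.6000 + 5.6000 + 2.1600 = 10.3600 ms -> 10.360 ms (3 dp)

10.360


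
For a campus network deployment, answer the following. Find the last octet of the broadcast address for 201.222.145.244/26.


Given: IP = 201.222.145.244, prefix = /26
Host bits = 32 - 26 = 6
Network last octet = 244 AND mask = 192
Host part size = 2^6 - 1 = 63
Broadcast last octet = 192 OR 63 = 255

255


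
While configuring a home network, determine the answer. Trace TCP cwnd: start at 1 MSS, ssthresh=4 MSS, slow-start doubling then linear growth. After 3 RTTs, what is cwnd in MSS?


RTT 0: cwnd = 1 MSS (initial)
RTT 1: cwnd = 2 MSS (slow start, doubled)
RTT 2: cwnd = 4 MSS (slow start, doubled)
RTT 3: cwnd = 5 MSS (congestion avoidance, +1)

5


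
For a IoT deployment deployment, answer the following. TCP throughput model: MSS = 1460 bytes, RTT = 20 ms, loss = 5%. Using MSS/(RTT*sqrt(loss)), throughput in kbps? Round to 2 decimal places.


Given: MSS = 1460 bytes, RTT = 20 ms, loss = 5%
RTT in seconds = 20 / 1000 = 0.02
Loss rate = 5% = 0.05
sqrt(loss) = sqrt(0.05) = 0.223606797750
Throughput (bytes/s) = 1460 / (0.02 * 0.223606797750) = 326465.9247
Throughput (kbps) = 326465.9247 * 8 / 1000 = 2611.727398 -> 2611.73 kbps (2 dp)

2611.73


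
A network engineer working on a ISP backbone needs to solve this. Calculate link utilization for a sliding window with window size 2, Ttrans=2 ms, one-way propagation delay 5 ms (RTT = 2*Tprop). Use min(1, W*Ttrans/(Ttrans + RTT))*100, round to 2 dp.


Given: W = 2, Ttrans = 2 ms, RTT = 10 ms (= 2 * Tprop, Tprop = 5 ms)
Cycle time = Ttrans + RTT = 2 + 10 = 12 ms (first packet sent until its ACK returns)
W * Ttrans = 2 * 2 = 4 ms of sending per cycle
W * Ttrans / (Ttrans + RTT) = 4 / 12 = 0.333333
U = min(1, 0.333333) = 0.333333
U% = 33.33%

33.33


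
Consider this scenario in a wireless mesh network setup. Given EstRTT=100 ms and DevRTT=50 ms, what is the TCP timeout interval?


Given: EstRTT = 100 ms, DevRTT = 50 ms
Timeout = EstRTT + 4 * DevRTT
4 * DevRTT = 4 * 50 = 200
Timeout = 100 + 200 = 300 ms

300


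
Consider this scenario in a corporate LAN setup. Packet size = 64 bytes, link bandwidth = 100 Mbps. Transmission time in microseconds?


Given: packet = 64 bytes, bandwidth = 100 Mbps
Packet in bits = 64 * 8 = 512 bits
Bandwidth = 100 * 10^6 = 100000000 bps
Time = 512 / 100000000 seconds
Time in us = 512 * 10^6 / 100000000 = 5.12

5.12


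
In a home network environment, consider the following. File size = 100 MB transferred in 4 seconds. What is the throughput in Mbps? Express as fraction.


Given: file = 100 MB, time = 4 s
File in Mb = 100 * 8 = 800 Mb
Throughput = 800 / 4 Mbps
Throughput = 200 Mbps

200


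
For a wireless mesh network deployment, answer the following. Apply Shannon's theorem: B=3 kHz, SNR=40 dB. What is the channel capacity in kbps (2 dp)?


Given: B = 3 kHz, SNR = 40 dB
SNR linear = 10^(40/10) = 10000
1 + SNR = 10001
log2(10001) = 13.2878566418
C = 3 * 1000 * 13.2878566418 = 39863.5699 bps
C = 39.863570 kbps -> 39.86 kbps (2 dp)

39.86


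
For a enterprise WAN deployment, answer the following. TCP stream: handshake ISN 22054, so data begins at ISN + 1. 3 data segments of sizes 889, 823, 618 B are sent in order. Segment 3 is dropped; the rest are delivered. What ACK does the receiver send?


SYN uses sequence number 22054; first data byte = ISN + 1 = 22055.
Segment 1: SEQ = 22055, len = 889 B, covers [22055, 22943]
Segment 2: SEQ = 22944, len = 823 B, covers [22944, 23766]
Segment 3: SEQ = 23767, len = 618 B, covers [23767, 24384] [LOST]
In-order data received: bytes [22055, 23766] (segments 1..2).
Segment 3 missing -> gap begins at byte 23767.
Cumulative ACK = next expected in-order byte = 22055 + 889 + 823 = 23767

23767


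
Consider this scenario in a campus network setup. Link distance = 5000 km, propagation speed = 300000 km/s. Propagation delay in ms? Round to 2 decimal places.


Given: distance = 5000 km, speed = 300000 km/s
Delay = distance / speed = 5000 / 300000 seconds
Delay in ms = 5000 * 1000 / 300000
Delay = 16.6667 ms
Rounded to 2 dp = 16.67 ms

16.67


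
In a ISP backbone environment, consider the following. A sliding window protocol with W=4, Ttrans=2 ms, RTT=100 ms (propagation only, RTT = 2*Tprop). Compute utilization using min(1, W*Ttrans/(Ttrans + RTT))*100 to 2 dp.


Given: W = 4, Ttrans = 2 ms, RTT = 100 ms (= 2 * Tprop, Tprop = 50 ms)
Cycle time = Ttrans + RTT = 2 + 100 = 102 ms (first packet sent until its ACK returns)
W * Ttrans = 4 * 2 = 8 ms of sending per cycle
W * Ttrans / (Ttrans + RTT) = 8 / 102 = 0.078431
U = min(1, 0.078431) = 0.078431
U% = 7.84%

7.84


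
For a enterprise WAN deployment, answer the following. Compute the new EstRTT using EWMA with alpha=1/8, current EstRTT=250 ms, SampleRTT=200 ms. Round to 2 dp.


Given: EstRTT = 250 ms, SampleRTT = 200 ms, alpha = 1/8
New EstRTT = (1 - alpha) * EstRTT + alpha * SampleRTT
(7/8) * 250 = 218.75
(1/8) * 200 = 25
New EstRTT = 218.75 + 25 = 243.75 ms -> 243.75 ms (2 dp)

243.75


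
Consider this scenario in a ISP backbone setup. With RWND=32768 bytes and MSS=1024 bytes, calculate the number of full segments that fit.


Given: RWND = 32768 bytes, MSS = 1024 bytes
Full segments = floor(RWND / MSS)
Full segments = floor(32768 / 1024)
Full segments = floor(32.0) = 32

32


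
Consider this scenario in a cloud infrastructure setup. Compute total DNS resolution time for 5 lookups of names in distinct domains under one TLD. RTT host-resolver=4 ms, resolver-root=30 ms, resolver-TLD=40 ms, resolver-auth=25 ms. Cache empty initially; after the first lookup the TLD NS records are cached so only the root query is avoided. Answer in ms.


Lookup 1 (cold cache): local + root + TLD + auth = 4 + 30 + 40 + 25 = 99 ms
Lookups 2..5 (TLD NS cached -> skip root; new domain -> still ask TLD and auth): local + TLD + auth = 4 + 40 + 25 = 69 ms each
Remaining 4 lookups: 4 * 69 = 276 ms
Total = 99 + 276 = 375 ms

375


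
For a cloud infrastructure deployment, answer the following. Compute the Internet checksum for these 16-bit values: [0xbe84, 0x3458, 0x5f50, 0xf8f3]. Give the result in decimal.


Given words: [0xbe84, 0x3458, 0x5f50, 0xf8f3]
Step 1: Sum all words
Raw sum = 48772 + 13400 + 24400 + 63731 = 150303
Step 2: Fold carry: (19231 + 2) = 19233
One's complement = ~19233 & 0xFFFF = 46302

46302


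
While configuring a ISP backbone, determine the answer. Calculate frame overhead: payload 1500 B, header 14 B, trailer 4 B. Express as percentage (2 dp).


Given: payload = 1500 B, header = 14 B, trailer = 4 B
Overhead bytes = header + trailer = 14 + 4 = 18
Total frame = payload + overhead = 1500 + 18 = 1518
Overhead % = 18 / 1518 * 100 = 1.1858% -> 1.19% (2 dp)

1.19


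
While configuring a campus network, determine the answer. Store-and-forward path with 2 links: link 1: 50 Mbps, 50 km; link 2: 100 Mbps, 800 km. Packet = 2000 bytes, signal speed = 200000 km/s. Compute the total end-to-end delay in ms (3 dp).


Packet = 2000 bytes = 16000 bits. Store-and-forward: sum (t_trans + t_prop) per link.
Link 1: t_trans = 16000/(50*10^6) s = 0.3200 ms; t_prop = 50/200000 s = 0.2500 ms; subtotal = 0.5700 ms
Link 2: t_trans = 16000/(100*10^6) s = 0.1600 ms; t_prop = 800/200000 s = 4.0000 ms; subtotal = 4.1600 ms
End-to-end = 0.5700 + 4.1600 = 4.7300 ms -> 4.730 ms (3 dp)

4.730


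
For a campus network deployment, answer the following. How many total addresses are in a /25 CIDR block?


Given: CIDR prefix /25
Host bits = 32 - 25 = 7
Total addresses = 2^7 = 128

128


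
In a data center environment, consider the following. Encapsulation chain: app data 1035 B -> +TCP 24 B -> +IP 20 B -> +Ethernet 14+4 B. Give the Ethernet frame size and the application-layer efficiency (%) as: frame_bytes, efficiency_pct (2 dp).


TCP segment = 1035 + 24 = 1059 B
IP packet = 1059 + 20 = 1079 B
Ethernet frame = 1079 + 14 + 4 = 1097 B
Efficiency = app / frame = 1035 / 1097 = 0.943482 = 94.3482% -> 94.35% (2 dp)

1097, 94.35


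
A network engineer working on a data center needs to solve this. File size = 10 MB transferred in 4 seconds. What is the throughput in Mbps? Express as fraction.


Given: file = 10 MB, time = 4 s
File in Mb = 10 * 8 = 80 Mb
Throughput = 80 / 4 Mbps
Throughput = 20 Mbps

20


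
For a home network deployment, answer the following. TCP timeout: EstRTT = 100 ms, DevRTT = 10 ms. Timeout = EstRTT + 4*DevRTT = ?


Given: EstRTT = 100 ms, DevRTT = 10 ms
Timeout = EstRTT + 4 * DevRTT
4 * DevRTT = 4 * 10 = 40
Timeout = 100 + 40 = 140 ms

140


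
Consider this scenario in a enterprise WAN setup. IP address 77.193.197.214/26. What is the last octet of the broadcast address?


Given: IP = 77.193.197.214, prefix = /26
Host bits = 32 - 26 = 6
Network last octet = 214 AND mask = 192
Host part size = 2^6 - 1 = 63
Broadcast last octet = 192 OR 63 = 255

255


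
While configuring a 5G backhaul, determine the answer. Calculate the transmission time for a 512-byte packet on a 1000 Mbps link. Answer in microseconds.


Given: packet = 512 bytes, bandwidth = 1000 Mbps
Packet in bits = 512 * 8 = 4096 bits
Bandwidth = 1000 * 10^6 = 1000000000 bps
Time = 4096 / 1000000000 seconds
Time in us = 4096 * 10^6 / 1000000000 = 4.096

4.096


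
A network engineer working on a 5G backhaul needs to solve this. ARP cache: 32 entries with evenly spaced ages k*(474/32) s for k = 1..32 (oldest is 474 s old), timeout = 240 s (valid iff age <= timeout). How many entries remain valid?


Ages are k * 474/32 s for k = 1..32 (spacing = 14.8125 s).
Entry k is valid iff k * 474/32 <= 240 iff k <= 32 * 240 / 474 = 16.2025
n_valid = floor(16.2025) = 16
(n_stale = 32 - 16 = 16)

16


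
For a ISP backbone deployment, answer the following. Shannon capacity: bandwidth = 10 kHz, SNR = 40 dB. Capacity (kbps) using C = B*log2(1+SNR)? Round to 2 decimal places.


Given: B = 10 kHz, SNR = 40 dB
SNR linear = 10^(40/10) = 10000
1 + SNR = 10001
log2(10001) = 13.2878566418
C = 10 * 1000 * 13.2878566418 = 132878.5664 bps
C = 132.878566 kbps -> 132.88 kbps (2 dp)

132.88


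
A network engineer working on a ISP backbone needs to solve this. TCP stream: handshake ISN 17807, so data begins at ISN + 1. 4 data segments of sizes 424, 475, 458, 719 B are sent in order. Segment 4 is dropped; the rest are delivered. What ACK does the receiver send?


SYN uses sequence number 17807; first data byte = ISN + 1 = 17808.
Segment 1: SEQ = 17808, len = 424 B, covers [17808, 18231]
Segment 2: SEQ = 18232, len = 475 B, covers [18232, 18706]
Segment 3: SEQ = 18707, len = 458 B, covers [18707, 19164]
Segment 4: SEQ = 19165, len = 719 B, covers [19165, 19883] [LOST]
In-order data received: bytes [17808, 19164] (segments 1..3).
Segment 4 missing -> gap begins at byte 19165.
Cumulative ACK = next expected in-order byte = 17808 + 424 + 475 + 458 = 19165

19165


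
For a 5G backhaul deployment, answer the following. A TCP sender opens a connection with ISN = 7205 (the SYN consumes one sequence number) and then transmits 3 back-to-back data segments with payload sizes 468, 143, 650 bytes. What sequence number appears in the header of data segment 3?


The SYN occupies sequence number ISN = 7205, so the first data byte is ISN + 1 = 7206.
SEQ of data segment i = (ISN + 1) + sum of payload sizes of segments 1..i-1.
Segment 1: SEQ = 7206, payload = 468 bytes
Segment 2: SEQ = 7674, payload = 143 bytes
Segment 3: SEQ = 7817, payload = 650 bytes
SEQ of segment 3 = 7206 + 468 + 143 = 7817

7817


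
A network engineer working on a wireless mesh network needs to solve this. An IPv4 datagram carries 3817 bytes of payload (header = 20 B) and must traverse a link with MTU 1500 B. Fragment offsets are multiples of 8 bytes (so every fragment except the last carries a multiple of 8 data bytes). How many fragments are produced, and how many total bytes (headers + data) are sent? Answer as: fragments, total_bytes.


Max data per non-final fragment = floor((MTU - header)/8)*8 = floor((1500 - 20)/8)*8 = floor(1480/8)*8 = 1480 B
Final fragment needs no 8-byte alignment: it can carry up to MTU - header = 1480 B
Non-final fragments needed = ceil((payload - 1480) / 1480) = ceil(2337/1480) = ceil(1.5791) = 2
Number of fragments = 2 + 1 = 3
Fragment sizes (data): 2 * 1480 B + 857 B (last, 857 <= 1480 OK)
Total bytes sent = payload + n_frags * header = 3817 + 3*20 = 3817 + 60 = 3877 B

3, 3877


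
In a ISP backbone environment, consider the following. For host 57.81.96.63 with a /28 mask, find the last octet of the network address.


Given: IP = 57.81.96.63, prefix = /28
Subnet mask = 255.255.255.240
Last octet of IP: 63
Last octet of mask: 240
Network last octet = 63 AND 240 = 48

48


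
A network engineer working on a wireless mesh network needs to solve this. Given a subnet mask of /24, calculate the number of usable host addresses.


Given: subnet mask /24
Host bits = 32 - 24 = 8
Total addresses = 2^8 = 256
Usable hosts = 256 - 2 (network + broadcast) = 254

254


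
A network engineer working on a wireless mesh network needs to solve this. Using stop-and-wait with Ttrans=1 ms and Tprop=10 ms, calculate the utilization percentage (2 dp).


Given: Ttrans = 1 ms, Tprop = 10 ms
RTT = 2 * Tprop = 2 * 10 = 20 ms
U = Ttrans / (Ttrans + RTT)
U = 1 / (1 + 20)
U = 1 / 21 = 0.047619
U% = 4.76%

4.76


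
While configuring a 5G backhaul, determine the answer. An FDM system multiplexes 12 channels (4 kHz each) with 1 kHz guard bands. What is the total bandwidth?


Given: 12 channels, 4 kHz each, guard = 1 kHz
Channel bandwidth = 12 * 4 = 48 kHz
Guard bands = 11 gaps * 1 kHz = 11 kHz
Total = 48 + 11 = 59 kHz

59


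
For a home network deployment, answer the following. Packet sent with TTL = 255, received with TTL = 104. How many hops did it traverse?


Given: initial TTL = 255, received TTL = 104
Hops = initial TTL - received TTL
Hops = 255 - 104 = 151

151


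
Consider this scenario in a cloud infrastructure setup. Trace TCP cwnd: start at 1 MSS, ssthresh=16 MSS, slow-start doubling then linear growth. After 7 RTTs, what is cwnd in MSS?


RTT 0: cwnd = 1 MSS (initial)
RTT 1: cwnd = 2 MSS (slow start, doubled)
RTT 2: cwnd = 4 MSS (slow start, doubled)
RTT 3: cwnd = 8 MSS (slow start, doubled)
RTT 4: cwnd = 16 MSS (slow start, doubled)
RTT 5: cwnd = 17 MSS (congestion avoidance, +1)
RTT 6: cwnd = 18 MSS (congestion avoidance, +1)
RTT 7: cwnd = 19 MSS (congestion avoidance, +1)

19


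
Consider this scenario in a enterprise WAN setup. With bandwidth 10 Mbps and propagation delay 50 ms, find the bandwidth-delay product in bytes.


Given: bandwidth = 10 Mbps, delay = 50 ms
BDP in bits = 10 * 10^6 * 50 / 1000
BDP in bits = 500000
BDP in bytes = 500000 / 8 = 62500

62500


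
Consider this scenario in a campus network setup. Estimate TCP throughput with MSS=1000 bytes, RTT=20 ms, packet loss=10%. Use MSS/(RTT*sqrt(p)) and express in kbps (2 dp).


Given: MSS = 1000 bytes, RTT = 20 ms, loss = 10%
RTT in seconds = 20 / 1000 = 0.02
Loss rate = 10% = 0.1
sqrt(loss) = sqrt(0.1) = 0.316227766017
Throughput (bytes/s) = 1000 / (0.02 * 0.316227766017) = 158113.8830
Throughput (kbps) = 158113.8830 * 8 / 1000 = 1264.911064 -> 1264.91 kbps (2 dp)

1264.91


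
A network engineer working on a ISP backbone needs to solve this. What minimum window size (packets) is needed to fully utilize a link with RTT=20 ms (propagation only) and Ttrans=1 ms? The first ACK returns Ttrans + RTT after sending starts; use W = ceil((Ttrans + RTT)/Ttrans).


Given: Ttrans = 1 ms, RTT = 20 ms (= 2 * Tprop, Tprop = 10 ms)
Time until first ACK returns = Ttrans + RTT = 1 + 20 = 21 ms
Need W * Ttrans >= Ttrans + RTT  ->  W >= (Ttrans + RTT) / Ttrans
(Ttrans + RTT) / Ttrans = 21 / 1 = 21
W_min = ceil(21) = 21

21


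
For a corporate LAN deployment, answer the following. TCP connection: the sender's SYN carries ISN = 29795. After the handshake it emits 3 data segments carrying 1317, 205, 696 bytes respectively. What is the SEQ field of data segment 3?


The SYN occupies sequence number ISN = 29795, so the first data byte is ISN + 1 = 29796.
SEQ of data segment i = (ISN + 1) + sum of payload sizes of segments 1..i-1.
Segment 1: SEQ = 29796, payload = 1317 bytes
Segment 2: SEQ = 31113, payload = 205 bytes
Segment 3: SEQ = 31318, payload = 696 bytes
SEQ of segment 3 = 29796 + 1317 + 205 = 31318

31318


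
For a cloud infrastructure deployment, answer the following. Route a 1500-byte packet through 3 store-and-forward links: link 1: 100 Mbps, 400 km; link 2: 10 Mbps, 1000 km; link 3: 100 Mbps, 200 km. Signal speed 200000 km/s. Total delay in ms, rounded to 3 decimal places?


Packet = 1500 bytes = 12000 bits. Store-and-forward: sum (t_trans + t_prop) per link.
Link 1: t_trans = 12000/(100*10^6) s = 0.1200 ms; t_prop = 400/200000 s = 2.0000 ms; subtotal = 2.1200 ms
Link 2: t_trans = 12000/(10*10^6) s = 1.2000 ms; t_prop = 1000/200000 s = 5.0000 ms; subtotal = 6.2000 ms
Link 3: t_trans = 12000/(100*10^6) s = 0.1200 ms; t_prop = 200/200000 s = 1.0000 ms; subtotal = 1.1200 ms
End-to-end = 2.1200 + 6.2000 + 1.1200 = 9.4400 ms -> 9.440 ms (3 dp)

9.440


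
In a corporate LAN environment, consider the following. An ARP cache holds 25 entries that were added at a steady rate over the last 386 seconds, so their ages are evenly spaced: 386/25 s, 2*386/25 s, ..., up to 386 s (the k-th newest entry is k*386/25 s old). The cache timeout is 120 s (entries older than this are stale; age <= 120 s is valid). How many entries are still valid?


Ages are k * 386/25 s for k = 1..25 (spacing = 15.4400 s).
Entry k is valid iff k * 386/25 <= 120 iff k <= 25 * 120 / 386 = 7.7720
n_valid = floor(7.7720) = 7
(n_stale = 25 - 7 = 18)

7


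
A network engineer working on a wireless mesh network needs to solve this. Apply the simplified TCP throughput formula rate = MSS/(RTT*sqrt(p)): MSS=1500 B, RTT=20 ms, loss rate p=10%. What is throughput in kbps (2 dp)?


Given: MSS = 1500 bytes, RTT = 20 ms, loss = 10%
RTT in seconds = 20 / 1000 = 0.02
Loss rate = 10% = 0.1
sqrt(loss) = sqrt(0.1) = 0.316227766017
Throughput (bytes/s) = 1500 / (0.02 * 0.316227766017) = 237170.8245
Throughput (kbps) = 237170.8245 * 8 / 1000 = 1897.366596 -> 1897.37 kbps (2 dp)

1897.37


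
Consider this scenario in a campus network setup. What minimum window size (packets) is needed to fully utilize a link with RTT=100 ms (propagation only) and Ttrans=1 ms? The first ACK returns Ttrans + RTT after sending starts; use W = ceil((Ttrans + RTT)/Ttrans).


Given: Ttrans = 1 ms, RTT = 100 ms (= 2 * Tprop, Tprop = 50 ms)
Time until first ACK returns = Ttrans + RTT = 1 + 100 = 101 ms
Need W * Ttrans >= Ttrans + RTT  ->  W >= (Ttrans + RTT) / Ttrans
(Ttrans + RTT) / Ttrans = 101 / 1 = 101
W_min = ceil(101) = 101

101
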